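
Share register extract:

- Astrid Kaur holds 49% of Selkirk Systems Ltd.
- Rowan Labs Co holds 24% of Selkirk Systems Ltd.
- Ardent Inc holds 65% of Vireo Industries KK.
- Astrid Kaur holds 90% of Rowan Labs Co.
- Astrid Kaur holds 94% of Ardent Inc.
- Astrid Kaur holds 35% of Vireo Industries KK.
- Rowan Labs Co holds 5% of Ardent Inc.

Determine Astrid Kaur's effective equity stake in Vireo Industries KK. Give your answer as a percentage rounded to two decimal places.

Astrid reaches Vireo along 3 paths.
Via Ardent: 94% × 65% = 61.1%.
Via Rowan → Ardent: 90% × 5% × 65% = 2.925%.
Direct stake: 35% = 35%.
Total: 61.1% + 2.925% + 35% = 99.025%.
Rounded: 99.03%.

99.03%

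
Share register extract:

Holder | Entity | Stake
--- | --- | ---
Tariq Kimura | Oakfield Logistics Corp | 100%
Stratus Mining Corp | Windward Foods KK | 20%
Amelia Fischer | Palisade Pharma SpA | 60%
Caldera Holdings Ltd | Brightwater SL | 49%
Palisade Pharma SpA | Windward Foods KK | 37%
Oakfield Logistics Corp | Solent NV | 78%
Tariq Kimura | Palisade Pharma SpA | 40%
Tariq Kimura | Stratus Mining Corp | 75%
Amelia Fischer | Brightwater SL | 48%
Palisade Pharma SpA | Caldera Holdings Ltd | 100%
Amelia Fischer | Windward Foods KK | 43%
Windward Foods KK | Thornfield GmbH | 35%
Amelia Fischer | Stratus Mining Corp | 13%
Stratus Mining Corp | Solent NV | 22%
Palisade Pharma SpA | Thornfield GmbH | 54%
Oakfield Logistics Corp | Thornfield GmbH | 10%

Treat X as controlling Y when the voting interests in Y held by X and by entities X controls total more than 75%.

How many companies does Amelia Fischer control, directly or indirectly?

0

Amelia's largest direct stake is 60% in Palisade, which does not meet the threshold.
Amelia controls 0 companies.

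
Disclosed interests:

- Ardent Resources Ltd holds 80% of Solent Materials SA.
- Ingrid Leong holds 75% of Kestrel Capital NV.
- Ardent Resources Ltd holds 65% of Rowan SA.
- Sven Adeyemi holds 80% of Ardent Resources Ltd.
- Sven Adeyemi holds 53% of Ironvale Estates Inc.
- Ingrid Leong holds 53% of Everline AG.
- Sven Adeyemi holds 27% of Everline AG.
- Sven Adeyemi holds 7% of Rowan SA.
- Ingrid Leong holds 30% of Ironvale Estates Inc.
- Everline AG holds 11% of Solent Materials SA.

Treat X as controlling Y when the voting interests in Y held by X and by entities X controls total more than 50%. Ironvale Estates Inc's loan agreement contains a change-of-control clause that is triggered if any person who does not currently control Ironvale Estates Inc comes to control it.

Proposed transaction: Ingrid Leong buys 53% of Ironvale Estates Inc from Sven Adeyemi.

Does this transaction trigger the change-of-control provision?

Yes

The purchase adds only to Ingrid's holdings (Sven's stake shrinks), so Ingrid is the only person who could newly come to control Ironvale.
Ingrid holds 75% of Kestrel, so Ingrid controls Kestrel.
Ingrid holds 53% of Everline, so Ingrid controls Everline.
In Ironvale, Ingrid's side holds only 30%, not > 50%.
So before the transaction, Ingrid does not control Ironvale.
After the purchase, Ingrid's direct stake in Ironvale rises to 30% + 53% = 83%, and Sven's stake falls to 0%.
Ingrid holds 83% of Ironvale, so Ingrid controls Ironvale.
Ingrid did not control Ironvale before and does after, so the clause is triggered.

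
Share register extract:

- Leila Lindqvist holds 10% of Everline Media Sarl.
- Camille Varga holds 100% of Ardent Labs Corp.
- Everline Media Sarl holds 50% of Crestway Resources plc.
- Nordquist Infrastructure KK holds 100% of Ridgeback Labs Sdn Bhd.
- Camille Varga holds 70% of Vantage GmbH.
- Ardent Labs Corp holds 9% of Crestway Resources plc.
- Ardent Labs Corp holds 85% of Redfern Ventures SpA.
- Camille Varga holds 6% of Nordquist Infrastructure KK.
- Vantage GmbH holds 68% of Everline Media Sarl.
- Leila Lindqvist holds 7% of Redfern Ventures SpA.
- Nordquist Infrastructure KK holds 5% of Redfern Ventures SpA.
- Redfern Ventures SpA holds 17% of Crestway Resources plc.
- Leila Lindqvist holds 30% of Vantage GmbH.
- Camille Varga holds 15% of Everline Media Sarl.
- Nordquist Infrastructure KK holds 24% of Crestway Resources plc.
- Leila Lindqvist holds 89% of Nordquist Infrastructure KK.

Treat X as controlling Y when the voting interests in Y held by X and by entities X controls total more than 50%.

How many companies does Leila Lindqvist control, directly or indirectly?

2

Leila holds 89% of Nordquist, so Leila controls Nordquist.
Nordquist holds 100% of Ridgeback, so Leila controls Ridgeback.
No other company's threshold is met.
Leila controls 2 companies.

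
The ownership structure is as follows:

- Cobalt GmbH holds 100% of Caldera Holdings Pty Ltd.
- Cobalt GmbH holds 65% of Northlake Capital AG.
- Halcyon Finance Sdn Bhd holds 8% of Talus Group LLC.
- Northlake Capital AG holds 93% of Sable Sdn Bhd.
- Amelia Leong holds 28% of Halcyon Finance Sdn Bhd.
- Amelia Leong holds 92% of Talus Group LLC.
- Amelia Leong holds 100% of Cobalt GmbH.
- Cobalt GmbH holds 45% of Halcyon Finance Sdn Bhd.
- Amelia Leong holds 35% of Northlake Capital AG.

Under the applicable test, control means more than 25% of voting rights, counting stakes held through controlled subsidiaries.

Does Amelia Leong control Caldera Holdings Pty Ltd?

Yes

Amelia holds 100% of Cobalt, so Amelia controls Cobalt.
Cobalt holds 100% of Caldera, so Amelia controls Caldera.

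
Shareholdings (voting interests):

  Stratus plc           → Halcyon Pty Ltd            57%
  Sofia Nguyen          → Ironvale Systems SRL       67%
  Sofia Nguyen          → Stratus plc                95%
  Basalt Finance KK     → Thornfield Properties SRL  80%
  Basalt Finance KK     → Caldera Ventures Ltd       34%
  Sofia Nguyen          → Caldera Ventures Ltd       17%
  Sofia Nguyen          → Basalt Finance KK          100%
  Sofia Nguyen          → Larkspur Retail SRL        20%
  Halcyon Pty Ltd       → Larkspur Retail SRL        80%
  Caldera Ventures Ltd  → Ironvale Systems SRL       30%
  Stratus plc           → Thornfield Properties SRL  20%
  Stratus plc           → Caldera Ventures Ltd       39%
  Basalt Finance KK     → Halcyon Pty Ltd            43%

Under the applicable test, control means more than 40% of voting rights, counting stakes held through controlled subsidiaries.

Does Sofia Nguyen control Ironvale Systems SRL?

Sofia holds 95% of Stratus, so Sofia controls Stratus.
Sofia holds 100% of Basalt, so Sofia controls Basalt.
Basalt and Stratus and Sofia together hold 34% + 39% + 17% = 90% of Caldera, so Sofia controls Caldera.
Sofia and Caldera together hold 67% + 30% = 97% of Ironvale, so Sofia controls Ironvale.

Yes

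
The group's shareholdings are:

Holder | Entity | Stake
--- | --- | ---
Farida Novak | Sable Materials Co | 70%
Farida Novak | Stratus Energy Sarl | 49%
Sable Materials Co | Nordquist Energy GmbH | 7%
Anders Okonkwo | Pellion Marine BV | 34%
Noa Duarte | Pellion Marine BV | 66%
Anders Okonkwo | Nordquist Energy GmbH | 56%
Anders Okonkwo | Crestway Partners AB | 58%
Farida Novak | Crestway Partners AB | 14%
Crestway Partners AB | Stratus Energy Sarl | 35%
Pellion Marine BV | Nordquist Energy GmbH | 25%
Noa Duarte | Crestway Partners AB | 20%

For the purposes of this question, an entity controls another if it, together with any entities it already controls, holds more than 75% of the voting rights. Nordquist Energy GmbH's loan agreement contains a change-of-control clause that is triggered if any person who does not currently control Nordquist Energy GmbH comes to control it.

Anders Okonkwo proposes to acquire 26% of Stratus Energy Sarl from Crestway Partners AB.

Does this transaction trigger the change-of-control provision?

No

The purchase adds only to Anders's holdings (Crestway's stake shrinks), so Anders is the only person who could newly come to control Nordquist.
Anders's largest direct stake is 58% in Crestway, which does not meet the threshold, so Anders controls no company.
In Nordquist, Anders's side holds only 56%, not > 75%.
So before the transaction, Anders does not control Nordquist.
After the purchase, Anders holds 26% of Stratus directly, and Crestway's stake falls to 9%.
Anders's side now holds 26% of Stratus, not > 75%, so Anders still does not control Stratus.
After the transaction, Anders's side holds 56% of Nordquist, not > 75%, so Anders still does not control Nordquist.
No new person acquires control, so the clause is not triggered.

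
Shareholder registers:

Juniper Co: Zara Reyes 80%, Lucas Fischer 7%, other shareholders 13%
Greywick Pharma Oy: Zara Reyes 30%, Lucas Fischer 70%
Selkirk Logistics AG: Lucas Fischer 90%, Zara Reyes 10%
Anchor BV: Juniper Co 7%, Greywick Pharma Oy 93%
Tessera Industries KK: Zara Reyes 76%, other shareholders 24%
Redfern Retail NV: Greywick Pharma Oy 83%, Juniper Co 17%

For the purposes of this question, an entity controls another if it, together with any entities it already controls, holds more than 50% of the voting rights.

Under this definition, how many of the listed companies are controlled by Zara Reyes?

2

Zara holds 80% of Juniper, so Zara controls Juniper.
Zara holds 76% of Tessera, so Zara controls Tessera.
No other company's threshold is met.
Zara controls 2 companies.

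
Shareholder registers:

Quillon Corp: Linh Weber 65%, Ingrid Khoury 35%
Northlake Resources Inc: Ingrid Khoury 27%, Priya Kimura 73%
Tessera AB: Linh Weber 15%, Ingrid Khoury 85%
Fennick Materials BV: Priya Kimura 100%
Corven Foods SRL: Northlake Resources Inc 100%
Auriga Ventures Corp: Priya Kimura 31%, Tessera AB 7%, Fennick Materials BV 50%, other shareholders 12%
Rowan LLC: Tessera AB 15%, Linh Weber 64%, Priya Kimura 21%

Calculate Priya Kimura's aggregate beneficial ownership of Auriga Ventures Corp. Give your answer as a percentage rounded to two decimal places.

81.00%

Priya reaches Auriga along 2 paths.
Direct stake: 31% = 31%.
Via Fennick: 100% × 50% = 50%.
Total: 31% + 50% = 81%.
Rounded: 81.00%.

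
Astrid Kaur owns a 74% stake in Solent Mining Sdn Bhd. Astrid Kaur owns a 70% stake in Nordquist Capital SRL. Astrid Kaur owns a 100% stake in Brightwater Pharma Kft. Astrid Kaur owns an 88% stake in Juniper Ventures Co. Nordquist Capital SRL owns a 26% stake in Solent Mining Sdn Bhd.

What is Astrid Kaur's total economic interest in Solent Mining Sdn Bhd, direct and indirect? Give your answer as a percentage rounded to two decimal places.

92.20%

Astrid reaches Solent along 2 paths.
Via Nordquist: 70% × 26% = 18.2%.
Direct stake: 74% = 74%.
Total: 18.2% + 74% = 92.2%.
Rounded: 92.20%.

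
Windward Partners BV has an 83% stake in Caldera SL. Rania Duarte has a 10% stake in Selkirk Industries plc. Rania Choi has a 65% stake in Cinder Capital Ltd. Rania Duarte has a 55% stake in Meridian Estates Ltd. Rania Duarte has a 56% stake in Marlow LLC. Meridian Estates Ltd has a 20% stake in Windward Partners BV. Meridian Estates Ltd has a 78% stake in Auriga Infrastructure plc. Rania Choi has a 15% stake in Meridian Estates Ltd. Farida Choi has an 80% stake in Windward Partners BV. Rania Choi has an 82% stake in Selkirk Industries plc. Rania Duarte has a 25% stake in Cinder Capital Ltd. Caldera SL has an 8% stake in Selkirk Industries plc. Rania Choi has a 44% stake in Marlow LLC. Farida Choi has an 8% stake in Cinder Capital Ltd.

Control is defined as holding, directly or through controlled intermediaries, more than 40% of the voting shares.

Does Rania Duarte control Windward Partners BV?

No

Rania Duarte holds 55% of Meridian, so Rania Duarte controls Meridian.
Rania Duarte holds 56% of Marlow, so Rania Duarte controls Marlow.
Meridian holds 78% of Auriga, so Rania Duarte controls Auriga.
In Windward, Rania Duarte's side holds only 20%, not > 40%.
So Rania Duarte does not control Windward.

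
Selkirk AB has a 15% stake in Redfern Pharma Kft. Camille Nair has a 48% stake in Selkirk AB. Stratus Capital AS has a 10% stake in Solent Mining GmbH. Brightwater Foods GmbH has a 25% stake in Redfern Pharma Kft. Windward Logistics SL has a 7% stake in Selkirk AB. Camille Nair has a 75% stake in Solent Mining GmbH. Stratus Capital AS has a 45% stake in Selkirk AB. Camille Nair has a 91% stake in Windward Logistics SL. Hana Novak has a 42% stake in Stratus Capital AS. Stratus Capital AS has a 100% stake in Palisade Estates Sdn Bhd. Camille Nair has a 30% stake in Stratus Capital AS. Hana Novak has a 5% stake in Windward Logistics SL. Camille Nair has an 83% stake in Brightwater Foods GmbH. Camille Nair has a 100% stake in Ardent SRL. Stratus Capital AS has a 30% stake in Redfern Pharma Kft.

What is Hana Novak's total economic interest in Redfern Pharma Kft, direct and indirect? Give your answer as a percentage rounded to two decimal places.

15.49%

Hana reaches Redfern along 3 paths.
Via Stratus → Selkirk: 42% × 45% × 15% = 2.835%.
Via Windward → Selkirk: 5% × 7% × 15% = 0.0525%.
Via Stratus: 42% × 30% = 12.6%.
Total: 2.835% + 0.0525% + 12.6% = 15.4875%.
Rounded: 15.49%.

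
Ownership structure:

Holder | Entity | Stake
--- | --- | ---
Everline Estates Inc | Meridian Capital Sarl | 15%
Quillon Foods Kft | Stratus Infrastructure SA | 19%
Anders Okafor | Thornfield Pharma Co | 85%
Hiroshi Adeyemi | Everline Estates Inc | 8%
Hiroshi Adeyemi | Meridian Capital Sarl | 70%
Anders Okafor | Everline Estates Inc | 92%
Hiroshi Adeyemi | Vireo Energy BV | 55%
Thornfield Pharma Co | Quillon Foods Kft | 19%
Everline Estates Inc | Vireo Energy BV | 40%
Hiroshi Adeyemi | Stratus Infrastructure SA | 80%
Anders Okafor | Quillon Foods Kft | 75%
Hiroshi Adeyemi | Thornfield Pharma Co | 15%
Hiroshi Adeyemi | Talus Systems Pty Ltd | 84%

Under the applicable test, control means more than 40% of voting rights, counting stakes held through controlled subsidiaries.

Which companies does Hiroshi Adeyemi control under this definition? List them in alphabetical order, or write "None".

Hiroshi holds 55% of Vireo, so Hiroshi controls Vireo.
Hiroshi holds 84% of Talus, so Hiroshi controls Talus.
Hiroshi holds 80% of Stratus, so Hiroshi controls Stratus.
Hiroshi holds 70% of Meridian, so Hiroshi controls Meridian.
No other company's threshold is met.

Meridian Capital Sarl, Stratus Infrastructure SA, Talus Systems Pty Ltd, Vireo Energy BV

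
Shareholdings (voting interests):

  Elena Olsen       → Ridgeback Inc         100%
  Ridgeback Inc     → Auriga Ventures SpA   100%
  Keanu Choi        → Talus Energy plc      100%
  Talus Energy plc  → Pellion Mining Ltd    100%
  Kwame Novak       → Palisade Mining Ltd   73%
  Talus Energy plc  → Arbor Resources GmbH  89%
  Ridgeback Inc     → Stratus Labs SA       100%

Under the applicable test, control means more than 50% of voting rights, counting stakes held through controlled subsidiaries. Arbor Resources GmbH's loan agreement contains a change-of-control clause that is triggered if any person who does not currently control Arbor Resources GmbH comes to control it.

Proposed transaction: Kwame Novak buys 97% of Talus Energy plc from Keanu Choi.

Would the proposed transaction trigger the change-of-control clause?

The purchase adds only to Kwame's holdings (Keanu's stake shrinks), so Kwame is the only person who could newly come to control Arbor.
Kwame holds 73% of Palisade, so Kwame controls Palisade.
Neither Kwame nor any entity Kwame controls holds any voting interest in Arbor.
So before the transaction, Kwame does not control Arbor.
After the purchase, Kwame holds 97% of Talus directly, and Keanu's stake falls to 3%.
Kwame holds 97% of Talus, so Kwame controls Talus.
Talus holds 89% of Arbor, so Kwame controls Arbor.
Kwame did not control Arbor before and does after, so the clause is triggered.

Yes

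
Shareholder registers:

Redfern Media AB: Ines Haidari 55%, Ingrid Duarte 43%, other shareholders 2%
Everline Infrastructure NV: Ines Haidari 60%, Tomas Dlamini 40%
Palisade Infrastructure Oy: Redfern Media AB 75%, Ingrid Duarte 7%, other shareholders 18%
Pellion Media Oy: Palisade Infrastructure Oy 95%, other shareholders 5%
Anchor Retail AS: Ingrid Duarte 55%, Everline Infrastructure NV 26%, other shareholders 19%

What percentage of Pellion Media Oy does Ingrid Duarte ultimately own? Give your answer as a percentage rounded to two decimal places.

Ingrid reaches Pellion along 2 paths.
Via Redfern → Palisade: 43% × 75% × 95% = 30.6375%.
Via Palisade: 7% × 95% = 6.65%.
Total: 30.6375% + 6.65% = 37.2875%.
Rounded: 37.29%.

37.29%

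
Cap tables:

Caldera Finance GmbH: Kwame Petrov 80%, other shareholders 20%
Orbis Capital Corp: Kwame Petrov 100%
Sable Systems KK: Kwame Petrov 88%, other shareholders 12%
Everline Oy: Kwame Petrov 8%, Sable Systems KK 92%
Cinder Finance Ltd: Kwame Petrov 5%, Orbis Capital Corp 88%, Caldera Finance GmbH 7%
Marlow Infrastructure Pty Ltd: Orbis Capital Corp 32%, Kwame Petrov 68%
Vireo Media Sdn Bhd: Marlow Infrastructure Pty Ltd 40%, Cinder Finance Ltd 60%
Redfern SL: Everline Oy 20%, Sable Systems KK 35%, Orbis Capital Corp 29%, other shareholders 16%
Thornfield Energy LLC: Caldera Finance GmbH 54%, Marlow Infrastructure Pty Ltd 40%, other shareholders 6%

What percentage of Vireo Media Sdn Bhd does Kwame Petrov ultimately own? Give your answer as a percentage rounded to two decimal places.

Kwame reaches Vireo along 5 paths.
Via Orbis → Marlow: 100% × 32% × 40% = 12.8%.
Via Marlow: 68% × 40% = 27.2%.
Via Cinder: 5% × 60% = 3%.
Via Orbis → Cinder: 100% × 88% × 60% = 52.8%.
Via Caldera → Cinder: 80% × 7% × 60% = 3.36%.
Total: 12.8% + 27.2% + 3% + 52.8% + 3.36% = 99.16%.

99.16%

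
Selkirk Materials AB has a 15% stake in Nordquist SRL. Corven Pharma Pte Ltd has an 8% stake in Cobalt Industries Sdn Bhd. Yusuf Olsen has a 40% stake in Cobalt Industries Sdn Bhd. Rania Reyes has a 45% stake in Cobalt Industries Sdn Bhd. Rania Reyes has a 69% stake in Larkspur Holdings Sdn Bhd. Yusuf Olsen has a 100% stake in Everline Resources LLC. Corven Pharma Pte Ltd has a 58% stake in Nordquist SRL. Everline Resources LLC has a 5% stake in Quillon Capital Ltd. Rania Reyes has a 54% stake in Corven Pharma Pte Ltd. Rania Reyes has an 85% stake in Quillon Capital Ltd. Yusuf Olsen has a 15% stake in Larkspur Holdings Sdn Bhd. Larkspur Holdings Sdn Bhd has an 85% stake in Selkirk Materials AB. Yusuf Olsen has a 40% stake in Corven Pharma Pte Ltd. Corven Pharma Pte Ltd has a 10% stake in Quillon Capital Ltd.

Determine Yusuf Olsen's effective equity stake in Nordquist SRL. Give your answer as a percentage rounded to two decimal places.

Yusuf reaches Nordquist along 2 paths.
Via Corven: 40% × 58% = 23.2%.
Via Larkspur → Selkirk: 15% × 85% × 15% = 1.9125%.
Total: 23.2% + 1.9125% = 25.1125%.
Rounded: 25.11%.

25.11%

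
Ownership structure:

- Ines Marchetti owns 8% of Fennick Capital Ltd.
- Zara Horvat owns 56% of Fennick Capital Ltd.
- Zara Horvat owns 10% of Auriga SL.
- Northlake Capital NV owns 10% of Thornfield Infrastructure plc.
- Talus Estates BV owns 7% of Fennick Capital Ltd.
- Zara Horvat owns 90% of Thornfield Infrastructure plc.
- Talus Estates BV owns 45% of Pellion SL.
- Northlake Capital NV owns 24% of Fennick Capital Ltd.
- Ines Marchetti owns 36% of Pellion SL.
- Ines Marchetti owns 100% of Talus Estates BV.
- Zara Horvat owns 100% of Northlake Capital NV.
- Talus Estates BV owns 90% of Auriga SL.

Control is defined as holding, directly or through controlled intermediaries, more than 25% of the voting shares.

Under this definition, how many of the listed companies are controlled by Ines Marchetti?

3

Ines holds 100% of Talus, so Ines controls Talus.
Talus holds 90% of Auriga, so Ines controls Auriga.
Talus and Ines together hold 45% + 36% = 81% of Pellion, so Ines controls Pellion.
No other company's threshold is met.
Ines controls 3 companies.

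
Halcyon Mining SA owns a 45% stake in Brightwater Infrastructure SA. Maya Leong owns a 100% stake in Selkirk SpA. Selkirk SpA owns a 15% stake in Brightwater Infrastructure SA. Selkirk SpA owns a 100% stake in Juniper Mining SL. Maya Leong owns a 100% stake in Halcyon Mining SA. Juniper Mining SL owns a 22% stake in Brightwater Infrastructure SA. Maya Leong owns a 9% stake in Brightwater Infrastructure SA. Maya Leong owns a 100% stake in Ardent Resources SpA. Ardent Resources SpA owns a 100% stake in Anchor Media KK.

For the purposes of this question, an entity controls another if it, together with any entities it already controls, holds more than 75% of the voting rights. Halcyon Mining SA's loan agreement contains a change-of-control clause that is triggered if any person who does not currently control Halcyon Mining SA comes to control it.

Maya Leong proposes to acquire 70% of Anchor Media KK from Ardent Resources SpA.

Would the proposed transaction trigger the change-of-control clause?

No

The purchase adds only to Maya's holdings (Ardent's stake shrinks), so Maya is the only person who could newly come to control Halcyon.
Maya holds 100% of Halcyon, so Maya controls Halcyon.
So Maya already controls Halcyon before the transaction.
After the purchase, Maya holds 70% of Anchor directly, and Ardent's stake falls to 30%.
Maya controlled Halcyon already, so this is not a new person acquiring control; every other person's position is unchanged or reduced.
No new person acquires control, so the clause is not triggered.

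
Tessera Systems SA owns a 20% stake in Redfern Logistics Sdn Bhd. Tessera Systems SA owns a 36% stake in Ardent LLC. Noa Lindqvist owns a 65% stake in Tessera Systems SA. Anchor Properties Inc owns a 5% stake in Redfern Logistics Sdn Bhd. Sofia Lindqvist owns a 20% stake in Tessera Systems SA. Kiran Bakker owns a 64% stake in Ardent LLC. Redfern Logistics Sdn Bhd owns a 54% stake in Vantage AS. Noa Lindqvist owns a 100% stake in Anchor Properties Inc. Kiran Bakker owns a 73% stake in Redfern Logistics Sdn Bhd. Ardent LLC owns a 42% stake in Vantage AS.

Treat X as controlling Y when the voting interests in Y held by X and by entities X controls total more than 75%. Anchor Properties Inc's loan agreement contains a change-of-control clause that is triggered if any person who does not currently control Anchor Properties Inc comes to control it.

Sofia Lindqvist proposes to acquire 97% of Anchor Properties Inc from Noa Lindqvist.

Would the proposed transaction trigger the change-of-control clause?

The purchase adds only to Sofia's holdings (Noa's stake shrinks), so Sofia is the only person who could newly come to control Anchor.
Sofia's largest direct stake is 20% in Tessera, which does not meet the threshold, so Sofia controls no company.
Neither Sofia nor any entity Sofia controls holds any voting interest in Anchor.
So before the transaction, Sofia does not control Anchor.
After the purchase, Sofia holds 97% of Anchor directly, and Noa's stake falls to 3%.
Sofia holds 97% of Anchor, so Sofia controls Anchor.
Sofia did not control Anchor before and does after, so the clause is triggered.

Yes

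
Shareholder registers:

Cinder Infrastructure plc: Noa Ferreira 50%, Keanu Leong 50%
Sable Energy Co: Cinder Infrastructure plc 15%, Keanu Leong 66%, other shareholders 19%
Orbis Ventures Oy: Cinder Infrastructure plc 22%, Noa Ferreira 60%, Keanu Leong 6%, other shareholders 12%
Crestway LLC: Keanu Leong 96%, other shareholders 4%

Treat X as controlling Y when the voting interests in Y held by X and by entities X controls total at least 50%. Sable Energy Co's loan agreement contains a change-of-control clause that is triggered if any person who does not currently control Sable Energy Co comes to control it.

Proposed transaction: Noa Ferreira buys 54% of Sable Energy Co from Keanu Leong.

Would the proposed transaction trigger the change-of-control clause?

The purchase adds only to Noa's holdings (Keanu's stake shrinks), so Noa is the only person who could newly come to control Sable.
Noa holds 50% of Cinder, so Noa controls Cinder.
Cinder and Noa together hold 22% + 60% = 82% of Orbis, so Noa controls Orbis.
In Sable, Noa's side holds only 15%, not ≥ 50%.
So before the transaction, Noa does not control Sable.
After the purchase, Noa holds 54% of Sable directly, and Keanu's stake falls to 12%.
Cinder and Noa together hold 15% + 54% = 69% of Sable, so Noa controls Sable.
Noa did not control Sable before and does after, so the clause is triggered.

Yes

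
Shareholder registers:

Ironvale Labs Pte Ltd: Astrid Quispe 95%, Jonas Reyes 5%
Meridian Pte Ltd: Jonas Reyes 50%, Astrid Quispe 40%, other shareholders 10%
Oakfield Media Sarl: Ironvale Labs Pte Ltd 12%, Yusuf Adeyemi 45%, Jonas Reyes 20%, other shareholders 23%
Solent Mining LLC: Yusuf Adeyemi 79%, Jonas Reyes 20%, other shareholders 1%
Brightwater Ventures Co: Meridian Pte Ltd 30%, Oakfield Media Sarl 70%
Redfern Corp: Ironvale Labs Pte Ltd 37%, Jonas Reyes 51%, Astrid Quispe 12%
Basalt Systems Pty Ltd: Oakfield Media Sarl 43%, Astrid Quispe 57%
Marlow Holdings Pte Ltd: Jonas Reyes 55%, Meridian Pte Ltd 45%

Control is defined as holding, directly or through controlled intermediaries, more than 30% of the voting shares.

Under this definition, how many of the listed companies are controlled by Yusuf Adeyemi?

4

Yusuf holds 45% of Oakfield, so Yusuf controls Oakfield.
Yusuf holds 79% of Solent, so Yusuf controls Solent.
Oakfield holds 70% of Brightwater, so Yusuf controls Brightwater.
Oakfield holds 43% of Basalt, so Yusuf controls Basalt.
No other company's threshold is met.
Yusuf controls 4 companies.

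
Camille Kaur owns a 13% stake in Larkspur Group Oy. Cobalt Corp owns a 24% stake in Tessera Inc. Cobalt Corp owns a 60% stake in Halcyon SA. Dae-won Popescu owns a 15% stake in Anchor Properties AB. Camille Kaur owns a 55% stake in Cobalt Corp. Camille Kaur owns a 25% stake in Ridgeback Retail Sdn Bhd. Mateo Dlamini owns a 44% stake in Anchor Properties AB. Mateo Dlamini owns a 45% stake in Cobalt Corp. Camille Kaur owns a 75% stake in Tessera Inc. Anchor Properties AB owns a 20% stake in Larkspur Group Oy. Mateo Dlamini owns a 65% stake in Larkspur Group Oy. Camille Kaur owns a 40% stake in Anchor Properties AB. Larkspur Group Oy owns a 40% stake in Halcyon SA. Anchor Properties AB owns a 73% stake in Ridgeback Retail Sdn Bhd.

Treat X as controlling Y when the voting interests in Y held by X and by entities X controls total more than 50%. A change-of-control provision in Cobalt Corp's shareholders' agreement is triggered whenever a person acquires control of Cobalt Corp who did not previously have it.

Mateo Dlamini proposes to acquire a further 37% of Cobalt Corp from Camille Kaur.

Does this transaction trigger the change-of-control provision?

Yes

The purchase adds only to Mateo's holdings (Camille's stake shrinks), so Mateo is the only person who could newly come to control Cobalt.
Mateo holds 65% of Larkspur, so Mateo controls Larkspur.
In Cobalt, Mateo's side holds only 45%, not > 50%.
So before the transaction, Mateo does not control Cobalt.
After the purchase, Mateo's direct stake in Cobalt rises to 45% + 37% = 82%, and Camille's stake falls to 18%.
Mateo holds 82% of Cobalt, so Mateo controls Cobalt.
Mateo did not control Cobalt before and does after, so the clause is triggered.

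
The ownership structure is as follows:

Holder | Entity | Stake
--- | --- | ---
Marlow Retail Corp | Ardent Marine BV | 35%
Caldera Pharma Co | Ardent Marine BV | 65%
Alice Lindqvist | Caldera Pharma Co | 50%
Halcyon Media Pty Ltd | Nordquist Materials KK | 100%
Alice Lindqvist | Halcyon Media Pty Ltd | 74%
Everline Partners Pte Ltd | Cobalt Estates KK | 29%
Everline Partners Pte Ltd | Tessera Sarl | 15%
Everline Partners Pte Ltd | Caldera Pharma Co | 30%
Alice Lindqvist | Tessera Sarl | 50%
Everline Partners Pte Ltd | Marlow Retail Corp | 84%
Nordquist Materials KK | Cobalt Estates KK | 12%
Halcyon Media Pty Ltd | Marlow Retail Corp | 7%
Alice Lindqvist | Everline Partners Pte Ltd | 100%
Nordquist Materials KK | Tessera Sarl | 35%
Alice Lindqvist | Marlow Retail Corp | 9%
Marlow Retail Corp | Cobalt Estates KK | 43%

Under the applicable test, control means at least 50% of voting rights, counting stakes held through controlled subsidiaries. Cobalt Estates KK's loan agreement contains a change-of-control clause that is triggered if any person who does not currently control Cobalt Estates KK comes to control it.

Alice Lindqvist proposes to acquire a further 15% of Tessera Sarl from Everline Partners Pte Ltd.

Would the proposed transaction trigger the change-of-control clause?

The purchase adds only to Alice's holdings (Everline's stake shrinks), so Alice is the only person who could newly come to control Cobalt.
Alice holds 100% of Everline, so Alice controls Everline.
Alice holds 74% of Halcyon, so Alice controls Halcyon.
Halcyon holds 100% of Nordquist, so Alice controls Nordquist.
Alice and Halcyon and Everline together hold 9% + 7% + 84% = 100% of Marlow, so Alice controls Marlow.
Marlow and Nordquist and Everline together hold 43% + 12% + 29% = 84% of Cobalt, so Alice controls Cobalt.
So Alice already controls Cobalt before the transaction.
After the purchase, Alice's direct stake in Tessera rises to 50% + 15% = 65%, and Everline's stake falls to 0%.
Alice controlled Cobalt already, so this is not a new person acquiring control; every other person's position is unchanged or reduced.
No new person acquires control, so the clause is not triggered.

No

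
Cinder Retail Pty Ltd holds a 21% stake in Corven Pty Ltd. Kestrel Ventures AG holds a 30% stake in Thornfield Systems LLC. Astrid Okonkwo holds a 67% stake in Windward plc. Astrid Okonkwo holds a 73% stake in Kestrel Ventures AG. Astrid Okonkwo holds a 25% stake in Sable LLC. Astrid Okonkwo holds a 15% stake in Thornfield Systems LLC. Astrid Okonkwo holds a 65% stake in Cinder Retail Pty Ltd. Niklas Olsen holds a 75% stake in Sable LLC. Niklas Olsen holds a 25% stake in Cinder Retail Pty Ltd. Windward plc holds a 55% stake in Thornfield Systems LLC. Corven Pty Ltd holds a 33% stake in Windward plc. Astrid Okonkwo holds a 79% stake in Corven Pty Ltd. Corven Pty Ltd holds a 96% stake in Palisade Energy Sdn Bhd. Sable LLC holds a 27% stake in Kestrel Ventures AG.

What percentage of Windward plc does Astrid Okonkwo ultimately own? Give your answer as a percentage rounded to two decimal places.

97.57%

Astrid reaches Windward along 3 paths.
Direct stake: 67% = 67%.
Via Corven: 79% × 33% = 26.07%.
Via Cinder → Corven: 65% × 21% × 33% = 4.5045%.
Total: 67% + 26.07% + 4.5045% = 97.5745%.
Rounded: 97.57%.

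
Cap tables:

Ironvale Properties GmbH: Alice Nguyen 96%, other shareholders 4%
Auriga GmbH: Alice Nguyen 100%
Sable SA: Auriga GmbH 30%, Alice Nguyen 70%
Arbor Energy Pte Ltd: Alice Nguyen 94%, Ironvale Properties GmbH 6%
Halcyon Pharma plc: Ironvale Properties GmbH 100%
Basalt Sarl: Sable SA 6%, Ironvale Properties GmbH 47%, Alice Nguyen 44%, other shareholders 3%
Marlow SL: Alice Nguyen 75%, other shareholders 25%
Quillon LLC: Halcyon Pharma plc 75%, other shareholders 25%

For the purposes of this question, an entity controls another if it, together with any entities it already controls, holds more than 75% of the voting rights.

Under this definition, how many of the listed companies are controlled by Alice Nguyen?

6

Alice holds 96% of Ironvale, so Alice controls Ironvale.
Alice holds 100% of Auriga, so Alice controls Auriga.
Auriga and Alice together hold 30% + 70% = 100% of Sable, so Alice controls Sable.
Alice and Ironvale together hold 94% + 6% = 100% of Arbor, so Alice controls Arbor.
Ironvale holds 100% of Halcyon, so Alice controls Halcyon.
Sable and Ironvale and Alice together hold 6% + 47% + 44% = 97% of Basalt, so Alice controls Basalt.
No other company's threshold is met.
Alice controls 6 companies.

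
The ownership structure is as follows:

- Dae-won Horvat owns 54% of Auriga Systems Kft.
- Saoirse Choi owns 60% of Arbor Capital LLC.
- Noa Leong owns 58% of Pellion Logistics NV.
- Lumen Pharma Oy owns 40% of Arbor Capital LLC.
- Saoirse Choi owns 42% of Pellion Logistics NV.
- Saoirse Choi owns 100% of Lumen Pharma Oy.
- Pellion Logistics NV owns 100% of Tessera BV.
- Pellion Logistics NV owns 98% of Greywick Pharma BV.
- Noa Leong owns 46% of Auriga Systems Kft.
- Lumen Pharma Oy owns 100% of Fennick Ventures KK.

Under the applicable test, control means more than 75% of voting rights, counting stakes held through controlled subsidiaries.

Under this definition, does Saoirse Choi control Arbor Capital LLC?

Yes

Saoirse holds 100% of Lumen, so Saoirse controls Lumen.
Saoirse and Lumen together hold 60% + 40% = 100% of Arbor, so Saoirse controls Arbor.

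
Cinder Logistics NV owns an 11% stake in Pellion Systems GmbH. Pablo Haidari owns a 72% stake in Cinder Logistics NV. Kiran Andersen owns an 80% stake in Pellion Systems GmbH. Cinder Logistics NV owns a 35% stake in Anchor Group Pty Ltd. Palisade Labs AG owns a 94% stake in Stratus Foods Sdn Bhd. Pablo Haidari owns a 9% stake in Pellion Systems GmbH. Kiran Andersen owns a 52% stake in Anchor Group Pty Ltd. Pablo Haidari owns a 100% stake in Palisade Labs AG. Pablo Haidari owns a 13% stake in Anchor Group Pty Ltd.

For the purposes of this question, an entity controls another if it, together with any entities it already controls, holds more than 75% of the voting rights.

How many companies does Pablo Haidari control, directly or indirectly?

2

Pablo holds 100% of Palisade, so Pablo controls Palisade.
Palisade holds 94% of Stratus, so Pablo controls Stratus.
No other company's threshold is met.
Pablo controls 2 companies.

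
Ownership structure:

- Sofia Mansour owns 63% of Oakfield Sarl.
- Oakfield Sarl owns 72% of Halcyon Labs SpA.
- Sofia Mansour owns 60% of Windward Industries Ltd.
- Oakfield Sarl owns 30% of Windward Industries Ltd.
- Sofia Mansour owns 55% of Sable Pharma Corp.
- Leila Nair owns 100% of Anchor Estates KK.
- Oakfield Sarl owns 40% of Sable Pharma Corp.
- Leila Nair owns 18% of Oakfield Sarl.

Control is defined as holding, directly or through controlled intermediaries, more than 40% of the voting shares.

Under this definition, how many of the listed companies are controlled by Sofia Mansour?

Sofia holds 63% of Oakfield, so Sofia controls Oakfield.
Sofia and Oakfield together hold 60% + 30% = 90% of Windward, so Sofia controls Windward.
Sofia and Oakfield together hold 55% + 40% = 95% of Sable, so Sofia controls Sable.
Oakfield holds 72% of Halcyon, so Sofia controls Halcyon.
No other company's threshold is met.
Sofia controls 4 companies.

4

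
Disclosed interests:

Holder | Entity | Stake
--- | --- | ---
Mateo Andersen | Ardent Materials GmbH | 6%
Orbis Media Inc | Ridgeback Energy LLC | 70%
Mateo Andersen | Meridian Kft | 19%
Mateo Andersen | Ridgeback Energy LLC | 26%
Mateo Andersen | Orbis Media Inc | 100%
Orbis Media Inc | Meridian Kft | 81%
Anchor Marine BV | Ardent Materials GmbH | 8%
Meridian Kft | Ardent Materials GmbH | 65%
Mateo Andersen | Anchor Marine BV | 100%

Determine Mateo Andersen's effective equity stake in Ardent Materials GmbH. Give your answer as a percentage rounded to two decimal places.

Mateo reaches Ardent along 4 paths.
Direct stake: 6% = 6%.
Via Meridian: 19% × 65% = 12.35%.
Via Orbis → Meridian: 100% × 81% × 65% = 52.65%.
Via Anchor: 100% × 8% = 8%.
Total: 6% + 12.35% + 52.65% + 8% = 79%.
Rounded: 79.00%.

79.00%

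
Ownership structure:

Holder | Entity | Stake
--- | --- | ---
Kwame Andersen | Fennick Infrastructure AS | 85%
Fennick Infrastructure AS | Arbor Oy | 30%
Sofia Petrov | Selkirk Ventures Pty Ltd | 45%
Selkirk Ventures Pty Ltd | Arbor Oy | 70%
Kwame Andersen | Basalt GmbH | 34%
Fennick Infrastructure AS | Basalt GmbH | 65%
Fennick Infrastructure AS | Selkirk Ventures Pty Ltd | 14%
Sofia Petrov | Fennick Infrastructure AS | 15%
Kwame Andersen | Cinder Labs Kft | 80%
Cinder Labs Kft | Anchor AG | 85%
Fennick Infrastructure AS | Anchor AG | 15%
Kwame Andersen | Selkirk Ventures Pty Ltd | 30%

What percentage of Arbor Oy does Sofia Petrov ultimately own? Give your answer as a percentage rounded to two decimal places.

37.47%

Sofia reaches Arbor along 3 paths.
Via Fennick: 15% × 30% = 4.5%.
Via Fennick → Selkirk: 15% × 14% × 70% = 1.47%.
Via Selkirk: 45% × 70% = 31.5%.
Total: 4.5% + 1.47% + 31.5% = 37.47%.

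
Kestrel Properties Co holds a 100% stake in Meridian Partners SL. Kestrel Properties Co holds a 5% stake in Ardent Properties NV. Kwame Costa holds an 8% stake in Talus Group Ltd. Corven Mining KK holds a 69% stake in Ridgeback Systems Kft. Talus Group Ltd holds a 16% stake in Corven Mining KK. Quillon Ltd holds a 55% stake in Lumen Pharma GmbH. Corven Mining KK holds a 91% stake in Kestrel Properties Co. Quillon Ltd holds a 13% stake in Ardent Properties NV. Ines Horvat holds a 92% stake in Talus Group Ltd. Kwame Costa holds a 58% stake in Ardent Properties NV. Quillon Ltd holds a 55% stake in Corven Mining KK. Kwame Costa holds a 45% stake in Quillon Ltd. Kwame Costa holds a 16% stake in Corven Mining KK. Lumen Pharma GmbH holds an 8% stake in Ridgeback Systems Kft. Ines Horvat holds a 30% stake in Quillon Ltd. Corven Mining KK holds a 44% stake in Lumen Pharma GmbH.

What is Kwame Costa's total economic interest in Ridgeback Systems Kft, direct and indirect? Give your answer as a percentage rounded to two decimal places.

32.46%

Kwame reaches Ridgeback along 7 paths.
Via Corven → Lumen: 16% × 44% × 8% = 0.5632%.
Via Quillon → Corven → Lumen: 45% × 55% × 44% × 8% = 0.8712%.
Via Talus → Corven → Lumen: 8% × 16% × 44% × 8% = 0.045056%.
Via Quillon → Lumen: 45% × 55% × 8% = 1.98%.
Via Corven: 16% × 69% = 11.04%.
Via Quillon → Corven: 45% × 55% × 69% = 17.0775%.
Via Talus → Corven: 8% × 16% × 69% = 0.8832%.
Total: 0.5632% + 0.8712% + 0.045056% + 1.98% + 11.04% + 17.0775% + 0.8832% = 32.460156%.
Rounded: 32.46%.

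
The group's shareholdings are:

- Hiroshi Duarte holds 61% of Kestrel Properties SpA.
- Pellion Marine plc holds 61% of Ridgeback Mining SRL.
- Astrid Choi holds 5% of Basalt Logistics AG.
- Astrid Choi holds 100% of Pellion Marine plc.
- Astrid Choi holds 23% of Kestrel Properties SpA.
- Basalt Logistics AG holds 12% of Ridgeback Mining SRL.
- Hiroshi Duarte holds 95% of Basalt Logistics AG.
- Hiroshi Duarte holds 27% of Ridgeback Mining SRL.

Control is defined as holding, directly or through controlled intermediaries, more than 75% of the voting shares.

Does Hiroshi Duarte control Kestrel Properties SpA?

No

Hiroshi holds 95% of Basalt, so Hiroshi controls Basalt.
In Kestrel, Hiroshi's side holds only 61%, not > 75%.
So Hiroshi does not control Kestrel.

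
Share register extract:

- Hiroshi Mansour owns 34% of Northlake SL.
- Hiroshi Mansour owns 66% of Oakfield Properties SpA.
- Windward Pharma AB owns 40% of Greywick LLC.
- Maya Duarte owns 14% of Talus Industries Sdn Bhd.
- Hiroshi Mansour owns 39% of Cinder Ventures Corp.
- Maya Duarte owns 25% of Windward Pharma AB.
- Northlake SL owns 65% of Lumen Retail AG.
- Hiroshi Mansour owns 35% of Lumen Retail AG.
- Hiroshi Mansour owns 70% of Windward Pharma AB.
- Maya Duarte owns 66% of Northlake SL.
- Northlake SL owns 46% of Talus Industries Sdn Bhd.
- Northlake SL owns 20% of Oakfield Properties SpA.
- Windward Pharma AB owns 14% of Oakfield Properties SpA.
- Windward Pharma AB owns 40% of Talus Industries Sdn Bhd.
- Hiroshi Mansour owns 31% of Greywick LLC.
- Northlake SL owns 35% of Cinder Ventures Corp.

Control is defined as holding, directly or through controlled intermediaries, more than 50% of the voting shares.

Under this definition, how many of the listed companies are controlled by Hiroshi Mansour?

Hiroshi holds 70% of Windward, so Hiroshi controls Windward.
Hiroshi and Windward together hold 66% + 14% = 80% of Oakfield, so Hiroshi controls Oakfield.
Hiroshi and Windward together hold 31% + 40% = 71% of Greywick, so Hiroshi controls Greywick.
No other company's threshold is met.
Hiroshi controls 3 companies.

3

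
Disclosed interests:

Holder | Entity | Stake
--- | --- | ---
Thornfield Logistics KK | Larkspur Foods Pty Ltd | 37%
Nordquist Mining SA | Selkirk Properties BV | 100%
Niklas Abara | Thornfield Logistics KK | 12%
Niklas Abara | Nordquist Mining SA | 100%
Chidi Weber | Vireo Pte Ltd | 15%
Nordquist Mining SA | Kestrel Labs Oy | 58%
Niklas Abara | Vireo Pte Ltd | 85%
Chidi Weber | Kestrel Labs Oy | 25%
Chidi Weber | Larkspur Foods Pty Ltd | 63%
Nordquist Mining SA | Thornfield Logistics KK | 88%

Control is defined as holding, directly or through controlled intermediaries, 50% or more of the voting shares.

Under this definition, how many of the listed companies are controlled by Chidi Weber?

1

Chidi holds 63% of Larkspur, so Chidi controls Larkspur.
No other company's threshold is met.
Chidi controls 1 company.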